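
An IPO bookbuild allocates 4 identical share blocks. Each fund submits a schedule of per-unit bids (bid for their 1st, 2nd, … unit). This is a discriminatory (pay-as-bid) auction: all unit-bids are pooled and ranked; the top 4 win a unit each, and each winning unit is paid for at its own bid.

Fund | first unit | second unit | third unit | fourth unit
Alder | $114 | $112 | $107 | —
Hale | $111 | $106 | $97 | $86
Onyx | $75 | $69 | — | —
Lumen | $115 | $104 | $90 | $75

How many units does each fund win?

Merging the schedules and taking the best 4: 115 (Lumen-1), 114 (Alder-1), 112 (Alder-2), 111 (Hale-1)
Next rejected bid: $107 (not a price — pay-as-bid).
Allocation: Alder 2, Hale 1, Lumen 1.

Alder 2, Hale 1, Lumen 1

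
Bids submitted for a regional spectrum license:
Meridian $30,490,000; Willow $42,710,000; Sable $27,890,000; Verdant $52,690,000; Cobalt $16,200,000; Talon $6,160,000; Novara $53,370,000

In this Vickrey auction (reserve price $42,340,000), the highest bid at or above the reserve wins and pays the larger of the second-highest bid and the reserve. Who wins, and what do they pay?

Rule: the highest bid at or above the reserve wins and pays the larger of the second-highest bid and the reserve.
Bids ranked: 53,370,000 (Novara) > 52,690,000 (Verdant) > 42,710,000 (Willow) > 30,490,000 (Meridian) > 27,890,000 (Sable) > 16,200,000 (Cobalt) > …
Highest eligible bid: Novara at $53,370,000.
Second-highest bid $52,690,000 exceeds the reserve $42,340,000 → payment $52,690,000.

Novara pays $52,690,000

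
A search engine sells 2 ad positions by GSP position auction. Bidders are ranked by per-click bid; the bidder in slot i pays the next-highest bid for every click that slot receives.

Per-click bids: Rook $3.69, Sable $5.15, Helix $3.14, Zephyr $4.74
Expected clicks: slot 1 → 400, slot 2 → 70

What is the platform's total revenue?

Ranked by bid: $5.15 (Sable) > $4.74 (Zephyr) > $3.69 (Rook) > …
Slot 1: Sable pays $4.74 × 400 = $1896.00
Slot 2: Zephyr pays $3.69 × 70 = $258.30
Total = $2154.30

Total revenue: $2154.30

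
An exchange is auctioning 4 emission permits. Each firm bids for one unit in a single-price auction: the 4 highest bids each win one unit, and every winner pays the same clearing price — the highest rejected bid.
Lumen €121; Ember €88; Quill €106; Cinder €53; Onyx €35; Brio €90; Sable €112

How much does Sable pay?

Sable pays €88

Sorting: 121 (Lumen), 112 (Sable), 106 (Quill), 90 (Brio), 88 (Ember), 53 (Cinder), …
Winners (4 units): Lumen, Sable, Quill, Brio.
Highest unsuccessful bid: €88 → clearing price.
Sable wins → pays €88.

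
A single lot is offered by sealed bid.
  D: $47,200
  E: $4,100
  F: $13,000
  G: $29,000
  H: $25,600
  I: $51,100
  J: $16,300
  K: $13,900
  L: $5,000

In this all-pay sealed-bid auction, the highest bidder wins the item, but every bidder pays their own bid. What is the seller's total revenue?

All-pay sealed-bid auction: the highest bidder wins the item, but every bidder pays their own bid.
Bids ranked: 51,100 (I) > 47,200 (D) > 29,000 (G) > 25,600 (H) > 16,300 (J) > 13,900 (K) > …
Every bidder forfeits their bid regardless of winning.
Revenue = 47,200 + 4,100 + 13,000 + 29,000 + 25,600 + 51,100 + 16,300 + 13,900 + 5,000 = $205,200.

Total revenue: $205,200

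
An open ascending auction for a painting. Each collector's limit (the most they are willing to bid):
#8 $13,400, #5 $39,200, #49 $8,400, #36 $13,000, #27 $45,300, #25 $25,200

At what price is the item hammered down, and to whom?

Ascending (English) auction: the price rises until one bidder remains; the winner pays the price at which the last rival dropped out.
Sorting limits: 45,300 (#27) > 39,200 (#5) > 25,200 (#25) > 13,400 (#8) > 13,000 (#36) > 8,400 (#49)
#5 is the last rival to drop out, at $39,200; #27 remains and wins at that price.

#27 wins at $39,200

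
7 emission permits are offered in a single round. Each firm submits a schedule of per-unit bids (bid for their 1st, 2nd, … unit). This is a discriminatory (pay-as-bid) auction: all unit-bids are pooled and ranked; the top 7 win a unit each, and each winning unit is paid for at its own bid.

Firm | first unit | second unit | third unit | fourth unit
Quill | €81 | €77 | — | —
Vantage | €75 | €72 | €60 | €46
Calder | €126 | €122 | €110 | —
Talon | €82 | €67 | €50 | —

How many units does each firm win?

All unit-bids, highest first — top 7: 126 (Calder-1), 122 (Calder-2), 110 (Calder-3), 82 (Talon-1), 81 (Quill-1), 77 (Quill-2), 75 (Vantage-1)
Next rejected bid: €72 (not a price — pay-as-bid).
Allocation: Calder 3, Quill 2, Talon 1, Vantage 1.

Calder 3, Quill 2, Talon 1, Vantage 1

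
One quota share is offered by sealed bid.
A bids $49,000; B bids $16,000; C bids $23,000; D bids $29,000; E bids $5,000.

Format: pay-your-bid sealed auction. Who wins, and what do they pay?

A pays $49,000

Bids ranked: 49,000 (A) > 29,000 (D) > 23,000 (C) > 16,000 (B) > 5,000 (E)
First-price: A pays what they bid, $49,000.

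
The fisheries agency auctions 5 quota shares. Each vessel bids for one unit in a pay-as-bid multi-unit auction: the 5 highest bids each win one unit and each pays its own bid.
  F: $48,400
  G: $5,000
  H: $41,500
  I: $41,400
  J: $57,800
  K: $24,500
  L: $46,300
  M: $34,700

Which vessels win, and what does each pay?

Bids ranked high→low: 57,800 (J), 48,400 (F), 46,300 (L), 41,500 (H), 41,400 (I), 34,700 (M), 24,500 (K), …
Top 5: J, F, L, H, I.
Each winner pays its own bid: J $57,800, F $48,400, L $46,300, H $41,500, I $41,400.

J $57,800, F $48,400, L $46,300, H $41,500, I $41,400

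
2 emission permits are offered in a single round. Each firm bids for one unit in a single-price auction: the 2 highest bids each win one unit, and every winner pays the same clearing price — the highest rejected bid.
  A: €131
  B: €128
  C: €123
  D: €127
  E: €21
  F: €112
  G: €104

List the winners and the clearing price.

A, B; each pays €127

Bids ranked high→low: 131 (A), 128 (B), 127 (D), 123 (C), …
The 2 highest are A, B.
Clearing price = highest rejected bid = €127.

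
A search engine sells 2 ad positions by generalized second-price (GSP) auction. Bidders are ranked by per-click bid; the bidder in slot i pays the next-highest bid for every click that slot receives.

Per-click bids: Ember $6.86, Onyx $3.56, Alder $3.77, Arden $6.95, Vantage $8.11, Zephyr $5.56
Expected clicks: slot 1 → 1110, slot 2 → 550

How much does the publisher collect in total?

Total revenue: $11487.50

Per-click bids in order: $8.11 (Vantage) > $6.95 (Arden) > $6.86 (Ember) > …
Slot 1: Vantage pays $6.95 × 1110 = $7714.50
Slot 2: Arden pays $6.86 × 550 = $3773.00
Total = $11487.50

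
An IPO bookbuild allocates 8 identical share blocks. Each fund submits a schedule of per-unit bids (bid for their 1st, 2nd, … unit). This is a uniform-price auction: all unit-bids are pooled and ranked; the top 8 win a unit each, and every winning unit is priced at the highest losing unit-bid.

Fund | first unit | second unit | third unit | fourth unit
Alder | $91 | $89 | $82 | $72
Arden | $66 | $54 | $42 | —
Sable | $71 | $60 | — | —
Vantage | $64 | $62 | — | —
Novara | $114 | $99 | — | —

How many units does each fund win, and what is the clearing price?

All unit-bids, highest first — top 8: 114 (Novara-1), 99 (Novara-2), 91 (Alder-1), 89 (Alder-2), 82 (Alder-3), 72 (Alder-4), 71 (Sable-1), 66 (Arden-1)
The (k+1)-th unit-bid is $64.
Allocation: Alder 4, Arden 1, Novara 2, Sable 1.

Alder 4, Arden 1, Novara 2, Sable 1; clearing price $64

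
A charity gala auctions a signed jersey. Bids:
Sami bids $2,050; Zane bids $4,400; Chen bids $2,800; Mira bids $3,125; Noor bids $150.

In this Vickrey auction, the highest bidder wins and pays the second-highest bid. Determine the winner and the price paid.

Sorting bids: 4,400 (Zane) > 3,125 (Mira) > 2,800 (Chen) > 2,050 (Sami) > 150 (Noor)
Zane is highest; pays the second-highest bid, $3,125.

Zane pays $3,125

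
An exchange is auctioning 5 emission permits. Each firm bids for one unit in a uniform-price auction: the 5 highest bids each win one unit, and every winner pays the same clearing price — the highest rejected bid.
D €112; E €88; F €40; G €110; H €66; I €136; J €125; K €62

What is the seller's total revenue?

Bids ranked high→low: 136 (I), 125 (J), 112 (D), 110 (G), 88 (E), 66 (H), 62 (K), …
Top 5: I, J, D, G, E.
Highest unsuccessful bid: €66 → clearing price.
Total revenue = 5 × €66 = €330.

Total revenue: €330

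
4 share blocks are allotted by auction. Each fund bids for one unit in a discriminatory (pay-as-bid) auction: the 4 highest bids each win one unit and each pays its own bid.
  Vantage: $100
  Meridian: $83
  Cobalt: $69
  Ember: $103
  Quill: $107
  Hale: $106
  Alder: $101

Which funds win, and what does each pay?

Bids ranked high→low: 107 (Quill), 106 (Hale), 103 (Ember), 101 (Alder), 100 (Vantage), 83 (Meridian), …
Top 4: Quill, Hale, Ember, Alder.
Each winner pays its own bid: Quill $107, Hale $106, Ember $103, Alder $101.

Quill $107, Hale $106, Ember $103, Alder $101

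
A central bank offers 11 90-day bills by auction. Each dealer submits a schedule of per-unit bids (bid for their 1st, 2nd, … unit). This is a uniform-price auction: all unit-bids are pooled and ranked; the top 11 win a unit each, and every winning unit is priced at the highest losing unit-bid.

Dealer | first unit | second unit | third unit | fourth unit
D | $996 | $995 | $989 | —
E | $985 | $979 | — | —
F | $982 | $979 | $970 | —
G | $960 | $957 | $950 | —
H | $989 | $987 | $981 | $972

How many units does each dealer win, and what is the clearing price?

Merging the schedules and taking the best 11: 996 (D-1), 995 (D-2), 989 (D-3), 989 (H-1), 987 (H-2), 985 (E-1), 982 (F-1), 981 (H-3), 979 (E-2), 979 (F-2), 972 (H-4)
The (k+1)-th unit-bid is $970.
Allocation: D 3, E 2, F 2, H 4.

D 3, E 2, F 2, H 4; clearing price $970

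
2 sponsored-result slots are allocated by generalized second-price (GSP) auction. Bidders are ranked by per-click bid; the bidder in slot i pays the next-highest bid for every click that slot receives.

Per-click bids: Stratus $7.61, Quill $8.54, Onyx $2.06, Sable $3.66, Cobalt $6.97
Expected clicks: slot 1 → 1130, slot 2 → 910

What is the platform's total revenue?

Total revenue: $14942.00

Per-click bids in order: $8.54 (Quill) > $7.61 (Stratus) > $6.97 (Cobalt) > …
Slot 1: Quill pays $7.61 × 1130 = $8599.30
Slot 2: Stratus pays $6.97 × 910 = $6342.70
Total = $14942.00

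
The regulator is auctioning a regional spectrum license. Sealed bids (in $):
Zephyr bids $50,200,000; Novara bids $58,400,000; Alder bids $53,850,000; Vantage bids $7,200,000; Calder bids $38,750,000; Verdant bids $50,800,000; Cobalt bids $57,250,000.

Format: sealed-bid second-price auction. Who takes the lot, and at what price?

Novara pays $57,250,000

Sealed-bid second-price auction: the highest bidder wins and pays the second-highest bid.
Sorting bids: 58,400,000 (Novara) > 57,250,000 (Cobalt) > 53,850,000 (Alder) > 50,800,000 (Verdant) > 50,200,000 (Zephyr) > 38,750,000 (Calder) > …
Second-price: Novara pays Cobalt's bid of $57,250,000.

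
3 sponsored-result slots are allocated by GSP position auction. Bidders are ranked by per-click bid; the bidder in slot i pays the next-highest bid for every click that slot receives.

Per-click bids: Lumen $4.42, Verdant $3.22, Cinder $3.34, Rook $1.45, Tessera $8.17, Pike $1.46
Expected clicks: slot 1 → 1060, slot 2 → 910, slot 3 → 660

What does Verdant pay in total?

Sorting advertisers: $8.17 (Tessera) > $4.42 (Lumen) > $3.34 (Cinder) > $3.22 (Verdant) > …
Verdant ranks below slot 3 → no slot, pays nothing.

Verdant pays $0.00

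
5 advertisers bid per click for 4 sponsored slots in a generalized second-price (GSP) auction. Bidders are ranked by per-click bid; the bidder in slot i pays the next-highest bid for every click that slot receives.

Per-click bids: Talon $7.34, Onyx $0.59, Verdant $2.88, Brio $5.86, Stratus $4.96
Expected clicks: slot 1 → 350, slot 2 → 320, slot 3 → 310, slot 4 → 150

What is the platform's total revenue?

Total revenue: $4619.50

Per-click bids in order: $7.34 (Talon) > $5.86 (Brio) > $4.96 (Stratus) > $2.88 (Verdant) > $0.59 (Onyx)
Slot 1: Talon pays $5.86 × 350 = $2051.00
Slot 2: Brio pays $4.96 × 320 = $1587.20
Slot 3: Stratus pays $2.88 × 310 = $892.80
Slot 4: Verdant pays $0.59 × 150 = $88.50
Total = $4619.50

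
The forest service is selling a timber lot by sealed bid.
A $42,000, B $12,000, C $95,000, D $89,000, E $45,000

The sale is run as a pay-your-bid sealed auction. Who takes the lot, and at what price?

C pays $95,000

Rule: the highest bidder wins and pays their own bid.
Sorting bids: 95,000 (C) > 89,000 (D) > 45,000 (E) > 42,000 (A) > 12,000 (B)
C has the highest bid and pays exactly that: $95,000.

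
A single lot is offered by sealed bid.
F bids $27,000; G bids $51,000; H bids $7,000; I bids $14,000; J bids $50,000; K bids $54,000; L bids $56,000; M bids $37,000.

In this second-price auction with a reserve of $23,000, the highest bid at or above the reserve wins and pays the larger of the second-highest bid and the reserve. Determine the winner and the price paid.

L pays $54,000

Bids in order: 56,000 (L) > 54,000 (K) > 51,000 (G) > 50,000 (J) > 37,000 (M) > 27,000 (F) > …
L has the top bid at or above the reserve ($56,000).
max(second-highest $54,000, reserve $23,000) = $54,000; the reserve does not bind.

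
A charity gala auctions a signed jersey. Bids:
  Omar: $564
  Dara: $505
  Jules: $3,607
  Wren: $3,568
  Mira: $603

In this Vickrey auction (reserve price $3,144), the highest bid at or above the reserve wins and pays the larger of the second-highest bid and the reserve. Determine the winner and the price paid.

Vickrey auction (reserve price $3,144): the highest bid at or above the reserve wins and pays the larger of the second-highest bid and the reserve.
Sorting bids: 3,607 (Jules) > 3,568 (Wren) > 603 (Mira) > 564 (Omar) > 505 (Dara)
Jules has the top bid at or above the reserve ($3,607).
max(second-highest $3,568, reserve $3,144) = $3,568; the reserve does not bind.

Jules pays $3,568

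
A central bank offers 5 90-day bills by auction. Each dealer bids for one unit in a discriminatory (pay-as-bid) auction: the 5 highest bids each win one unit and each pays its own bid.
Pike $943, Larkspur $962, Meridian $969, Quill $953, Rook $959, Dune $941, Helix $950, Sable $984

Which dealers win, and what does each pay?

Sorting: 984 (Sable), 969 (Meridian), 962 (Larkspur), 959 (Rook), 953 (Quill), 950 (Helix), 943 (Pike), …
Top 5: Sable, Meridian, Larkspur, Rook, Quill.
Each winner pays its own bid: Sable $984, Meridian $969, Larkspur $962, Rook $959, Quill $953.

Sable $984, Meridian $969, Larkspur $962, Rook $959, Quill $953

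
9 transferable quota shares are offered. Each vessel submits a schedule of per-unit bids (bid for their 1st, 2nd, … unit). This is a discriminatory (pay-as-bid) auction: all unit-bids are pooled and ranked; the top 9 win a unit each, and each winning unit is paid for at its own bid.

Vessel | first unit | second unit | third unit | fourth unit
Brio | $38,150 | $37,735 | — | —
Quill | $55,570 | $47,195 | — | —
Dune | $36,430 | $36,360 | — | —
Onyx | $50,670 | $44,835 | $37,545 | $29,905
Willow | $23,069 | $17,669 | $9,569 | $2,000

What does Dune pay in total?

Dune pays $72,790

Merging the schedules and taking the best 9: 55,570 (Quill-1), 50,670 (Onyx-1), 47,195 (Quill-2), 44,835 (Onyx-2), 38,150 (Brio-1), 37,735 (Brio-2), 37,545 (Onyx-3), 36,430 (Dune-1), 36,360 (Dune-2)
Next rejected bid: $29,905 (not a price — pay-as-bid).
Dune's winning unit-bids: 36,430 + 36,360 = $72,790.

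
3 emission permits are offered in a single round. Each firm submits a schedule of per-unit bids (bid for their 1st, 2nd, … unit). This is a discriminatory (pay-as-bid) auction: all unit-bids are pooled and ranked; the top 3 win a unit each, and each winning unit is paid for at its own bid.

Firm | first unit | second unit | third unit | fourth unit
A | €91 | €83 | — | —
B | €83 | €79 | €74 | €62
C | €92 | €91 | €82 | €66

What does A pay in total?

A pays €91

Pooled unit-bids ranked (top 3): 92 (C-1), 91 (A-1), 91 (C-2)
Next rejected bid: €83 (not a price — pay-as-bid).
A's winning unit-bids: 91 = €91.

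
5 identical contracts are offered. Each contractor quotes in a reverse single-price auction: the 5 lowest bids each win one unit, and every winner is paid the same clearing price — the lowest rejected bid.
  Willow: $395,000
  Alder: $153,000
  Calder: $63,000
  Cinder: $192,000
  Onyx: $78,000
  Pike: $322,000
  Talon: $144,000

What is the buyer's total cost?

Total cost: $1,610,000

Bids ranked low→high: 63,000 (Calder), 78,000 (Onyx), 144,000 (Talon), 153,000 (Alder), 192,000 (Cinder), 322,000 (Pike), 395,000 (Willow)
Winners (5 units): Calder, Onyx, Talon, Alder, Cinder.
Clearing price = lowest rejected bid = $322,000.
Total cost = 5 × $322,000 = $1,610,000.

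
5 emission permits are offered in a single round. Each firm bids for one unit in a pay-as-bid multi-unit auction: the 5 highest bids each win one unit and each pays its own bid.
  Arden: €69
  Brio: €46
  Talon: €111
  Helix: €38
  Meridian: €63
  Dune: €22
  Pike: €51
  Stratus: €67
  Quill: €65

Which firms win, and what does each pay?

Sorting: 111 (Talon), 69 (Arden), 67 (Stratus), 65 (Quill), 63 (Meridian), 51 (Pike), 46 (Brio), …
Top 5: Talon, Arden, Stratus, Quill, Meridian.
Each winner pays its own bid: Talon €111, Arden €69, Stratus €67, Quill €65, Meridian €63.

Talon €111, Arden €69, Stratus €67, Quill €65, Meridian €63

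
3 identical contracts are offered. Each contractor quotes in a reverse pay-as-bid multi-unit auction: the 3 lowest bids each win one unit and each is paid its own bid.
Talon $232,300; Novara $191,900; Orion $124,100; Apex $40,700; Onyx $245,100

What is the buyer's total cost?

Sorting: 40,700 (Apex), 124,100 (Orion), 191,900 (Novara), 232,300 (Talon), 245,100 (Onyx)
Winners (3 units): Apex, Orion, Novara.
Total cost = 40,700 + 124,100 + 191,900 = $356,700.

Total cost: $356,700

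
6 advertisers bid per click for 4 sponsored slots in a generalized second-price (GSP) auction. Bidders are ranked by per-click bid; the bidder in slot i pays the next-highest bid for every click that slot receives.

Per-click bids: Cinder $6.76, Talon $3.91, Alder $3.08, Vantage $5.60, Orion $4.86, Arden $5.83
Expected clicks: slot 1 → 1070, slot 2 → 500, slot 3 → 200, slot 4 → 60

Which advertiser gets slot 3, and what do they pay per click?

Vantage; $4.86 per click

Per-click bids in order: $6.76 (Cinder) > $5.83 (Arden) > $5.60 (Vantage) > $4.86 (Orion) > $3.91 (Talon) > …
Slot 3 goes to the third-ranked bidder, Vantage, who pays the next bid down: $4.86/click.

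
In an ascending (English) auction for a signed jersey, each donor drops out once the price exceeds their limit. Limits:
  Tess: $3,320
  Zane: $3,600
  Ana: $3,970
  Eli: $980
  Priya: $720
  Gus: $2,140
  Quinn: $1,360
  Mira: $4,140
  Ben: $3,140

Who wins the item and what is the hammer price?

Limits in order: 4,140 (Mira) > 3,970 (Ana) > 3,600 (Zane) > 3,320 (Tess) > 3,140 (Ben) > 2,140 (Gus) > …
Ana is the last rival to drop out, at $3,970; Mira remains and wins at that price.

Mira wins at $3,970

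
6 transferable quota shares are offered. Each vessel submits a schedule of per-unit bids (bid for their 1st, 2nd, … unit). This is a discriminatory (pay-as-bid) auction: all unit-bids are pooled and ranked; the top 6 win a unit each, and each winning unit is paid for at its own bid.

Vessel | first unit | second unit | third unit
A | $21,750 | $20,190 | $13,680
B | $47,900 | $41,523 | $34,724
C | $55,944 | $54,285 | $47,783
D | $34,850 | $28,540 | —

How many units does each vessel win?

B 2, C 3, D 1

Pooled unit-bids ranked (top 6): 55,944 (C-1), 54,285 (C-2), 47,900 (B-1), 47,783 (C-3), 41,523 (B-2), 34,850 (D-1)
Next rejected bid: $34,724 (not a price — pay-as-bid).
Allocation: B 2, C 3, D 1.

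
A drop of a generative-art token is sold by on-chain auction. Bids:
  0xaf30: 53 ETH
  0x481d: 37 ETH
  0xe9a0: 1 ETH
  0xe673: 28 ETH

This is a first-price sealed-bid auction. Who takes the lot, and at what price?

Bids ranked: 53 (0xaf30) > 37 (0x481d) > 28 (0xe673) > 1 (0xe9a0)
First-price: 0xaf30 pays what they bid, 53 ETH.

0xaf30 pays 53 ETH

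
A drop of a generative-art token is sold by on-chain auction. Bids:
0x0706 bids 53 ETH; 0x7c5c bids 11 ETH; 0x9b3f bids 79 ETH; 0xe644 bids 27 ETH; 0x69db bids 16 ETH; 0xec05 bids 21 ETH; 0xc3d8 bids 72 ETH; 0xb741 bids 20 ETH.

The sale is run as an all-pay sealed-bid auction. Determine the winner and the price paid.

0x9b3f pays 79 ETH

Sorting bids: 79 (0x9b3f) > 72 (0xc3d8) > 53 (0x0706) > 27 (0xe644) > 21 (0xec05) > 20 (0xb741) > …
0x9b3f is highest and takes the item; every bidder forfeits their bid.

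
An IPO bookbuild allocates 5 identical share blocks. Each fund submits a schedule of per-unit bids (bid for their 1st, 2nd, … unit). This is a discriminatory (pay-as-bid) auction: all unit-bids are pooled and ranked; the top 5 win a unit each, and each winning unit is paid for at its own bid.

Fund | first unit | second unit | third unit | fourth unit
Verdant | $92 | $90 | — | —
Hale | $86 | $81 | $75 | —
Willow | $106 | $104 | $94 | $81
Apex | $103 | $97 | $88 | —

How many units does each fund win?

Apex 2, Willow 3

Pooled unit-bids ranked (top 5): 106 (Willow-1), 104 (Willow-2), 103 (Apex-1), 97 (Apex-2), 94 (Willow-3)
Next rejected bid: $92 (not a price — pay-as-bid).
Allocation: Apex 2, Willow 3.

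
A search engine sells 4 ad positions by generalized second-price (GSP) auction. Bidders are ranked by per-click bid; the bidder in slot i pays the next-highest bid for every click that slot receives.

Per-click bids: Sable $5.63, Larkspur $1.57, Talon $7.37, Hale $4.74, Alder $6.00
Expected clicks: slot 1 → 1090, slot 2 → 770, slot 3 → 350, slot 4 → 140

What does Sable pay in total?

Ranked by bid: $7.37 (Talon) > $6.00 (Alder) > $5.63 (Sable) > $4.74 (Hale) > $1.57 (Larkspur)
Sable holds slot 3 → pays next bid $4.74 × 350 clicks = $1659.00.

Sable pays $1659.00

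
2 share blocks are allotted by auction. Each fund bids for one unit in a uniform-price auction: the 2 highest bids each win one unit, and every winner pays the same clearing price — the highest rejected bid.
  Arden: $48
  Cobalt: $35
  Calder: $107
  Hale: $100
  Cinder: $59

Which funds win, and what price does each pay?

Calder, Hale; each pays $59

Bids ranked high→low: 107 (Calder), 100 (Hale), 59 (Cinder), 48 (Arden), …
Winners (2 units): Calder, Hale.
Clearing price = highest rejected bid = $59.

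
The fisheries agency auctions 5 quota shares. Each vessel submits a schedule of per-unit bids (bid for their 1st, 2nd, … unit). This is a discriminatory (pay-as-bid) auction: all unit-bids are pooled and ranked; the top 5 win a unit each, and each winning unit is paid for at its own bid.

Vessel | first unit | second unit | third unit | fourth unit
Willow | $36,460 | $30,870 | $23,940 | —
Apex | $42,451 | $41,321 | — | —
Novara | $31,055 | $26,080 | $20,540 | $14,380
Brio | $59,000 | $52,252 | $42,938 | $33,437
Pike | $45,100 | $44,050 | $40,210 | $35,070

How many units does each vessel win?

Brio 3, Pike 2

Merging the schedules and taking the best 5: 59,000 (Brio-1), 52,252 (Brio-2), 45,100 (Pike-1), 44,050 (Pike-2), 42,938 (Brio-3)
Next rejected bid: $42,451 (not a price — pay-as-bid).
Allocation: Brio 3, Pike 2.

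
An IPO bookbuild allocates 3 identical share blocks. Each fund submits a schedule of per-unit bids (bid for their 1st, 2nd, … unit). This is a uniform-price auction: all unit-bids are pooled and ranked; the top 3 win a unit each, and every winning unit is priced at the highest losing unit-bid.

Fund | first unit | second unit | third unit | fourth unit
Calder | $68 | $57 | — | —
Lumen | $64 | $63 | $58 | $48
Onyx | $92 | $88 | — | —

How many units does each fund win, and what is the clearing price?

Calder 1, Onyx 2; clearing price $64

Merging the schedules and taking the best 3: 92 (Onyx-1), 88 (Onyx-2), 68 (Calder-1)
The (k+1)-th unit-bid is $64.
Allocation: Calder 1, Onyx 2.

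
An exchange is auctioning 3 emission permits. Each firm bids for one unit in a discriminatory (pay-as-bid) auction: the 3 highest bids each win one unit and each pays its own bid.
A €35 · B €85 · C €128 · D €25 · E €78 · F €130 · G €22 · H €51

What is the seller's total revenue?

Sorting: 130 (F), 128 (C), 85 (B), 78 (E), 51 (H), …
The 3 highest are F, C, B.
Total revenue = 130 + 128 + 85 = €343.

Total revenue: €343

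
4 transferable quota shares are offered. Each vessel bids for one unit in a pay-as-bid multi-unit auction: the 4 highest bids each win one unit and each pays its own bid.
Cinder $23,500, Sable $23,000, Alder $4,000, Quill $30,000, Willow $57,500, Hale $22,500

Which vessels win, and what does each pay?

Sorting: 57,500 (Willow), 30,000 (Quill), 23,500 (Cinder), 23,000 (Sable), 22,500 (Hale), 4,000 (Alder)
Winners (4 units): Willow, Quill, Cinder, Sable.
Each winner pays its own bid: Willow $57,500, Quill $30,000, Cinder $23,500, Sable $23,000.

Willow $57,500, Quill $30,000, Cinder $23,500, Sable $23,000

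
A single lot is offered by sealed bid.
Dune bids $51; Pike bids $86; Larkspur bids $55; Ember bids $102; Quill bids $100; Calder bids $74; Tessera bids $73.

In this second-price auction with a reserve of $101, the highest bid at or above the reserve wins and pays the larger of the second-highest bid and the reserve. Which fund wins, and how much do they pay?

Bids ranked: 102 (Ember) > 100 (Quill) > 86 (Pike) > 74 (Calder) > 73 (Tessera) > 55 (Larkspur) > …
Ember has the top bid at or above the reserve ($102).
max(second-highest $100, reserve $101) = $101.

Ember pays $101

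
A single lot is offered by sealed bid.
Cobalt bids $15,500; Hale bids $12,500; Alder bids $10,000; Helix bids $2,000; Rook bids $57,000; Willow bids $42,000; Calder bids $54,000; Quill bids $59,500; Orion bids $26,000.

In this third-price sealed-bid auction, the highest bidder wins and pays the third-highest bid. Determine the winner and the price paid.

Quill pays $54,000

Sorting bids: 59,500 (Quill) > 57,000 (Rook) > 54,000 (Calder) > 42,000 (Willow) > 26,000 (Orion) > 15,500 (Cobalt) > …
Quill is highest; pays the third-highest bid, $54,000.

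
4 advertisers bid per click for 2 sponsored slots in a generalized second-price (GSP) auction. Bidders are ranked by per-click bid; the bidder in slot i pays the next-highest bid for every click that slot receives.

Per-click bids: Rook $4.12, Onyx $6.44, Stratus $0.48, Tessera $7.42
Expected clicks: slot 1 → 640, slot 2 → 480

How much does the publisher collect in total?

Total revenue: $6099.20

Per-click bids in order: $7.42 (Tessera) > $6.44 (Onyx) > $4.12 (Rook) > …
Slot 1: Tessera pays $6.44 × 640 = $4121.60
Slot 2: Onyx pays $4.12 × 480 = $1977.60
Total = $6099.20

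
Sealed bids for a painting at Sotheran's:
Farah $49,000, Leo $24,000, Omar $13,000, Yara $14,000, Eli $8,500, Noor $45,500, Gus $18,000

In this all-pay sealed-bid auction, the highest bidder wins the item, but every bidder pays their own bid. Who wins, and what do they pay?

Farah pays $49,000

All-pay sealed-bid auction: the highest bidder wins the item, but every bidder pays their own bid.
Sorting bids: 49,000 (Farah) > 45,500 (Noor) > 24,000 (Leo) > 18,000 (Gus) > 14,000 (Yara) > 13,000 (Omar) > …
Farah wins with the top bid; all bids are sunk regardless.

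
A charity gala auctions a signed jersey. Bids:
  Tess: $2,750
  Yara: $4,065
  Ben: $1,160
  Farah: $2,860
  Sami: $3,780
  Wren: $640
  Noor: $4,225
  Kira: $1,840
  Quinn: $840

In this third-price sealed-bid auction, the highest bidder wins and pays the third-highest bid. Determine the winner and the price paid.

Third-price sealed-bid auction: the highest bidder wins and pays the third-highest bid.
Bids in order: 4,225 (Noor) > 4,065 (Yara) > 3,780 (Sami) > 2,860 (Farah) > 2,750 (Tess) > 1,840 (Kira) > …
Noor wins; payment is bid #3 in the ranking = $3,780.

Noor pays $3,780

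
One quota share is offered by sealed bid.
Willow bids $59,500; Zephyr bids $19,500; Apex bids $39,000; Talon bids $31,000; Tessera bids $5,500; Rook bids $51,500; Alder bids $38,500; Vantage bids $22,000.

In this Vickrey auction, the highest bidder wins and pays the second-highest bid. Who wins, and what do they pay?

Bids in order: 59,500 (Willow) > 51,500 (Rook) > 39,000 (Apex) > 38,500 (Alder) > 31,000 (Talon) > 22,000 (Vantage) > …
Second-price: Willow pays Rook's bid of $51,500.

Willow pays $51,500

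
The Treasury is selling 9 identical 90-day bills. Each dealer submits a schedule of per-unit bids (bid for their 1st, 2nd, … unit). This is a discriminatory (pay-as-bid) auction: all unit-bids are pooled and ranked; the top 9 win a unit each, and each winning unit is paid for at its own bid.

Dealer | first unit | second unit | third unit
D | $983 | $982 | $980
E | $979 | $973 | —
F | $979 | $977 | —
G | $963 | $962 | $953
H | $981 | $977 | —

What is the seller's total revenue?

Merging the schedules and taking the best 9: 983 (D-1), 982 (D-2), 981 (H-1), 980 (D-3), 979 (E-1), 979 (F-1), 977 (F-2), 977 (H-2), 973 (E-2)
Next rejected bid: $963 (not a price — pay-as-bid).
Each winning unit pays its own bid.
Revenue = 983 + 982 + 981 + 980 + 979 + 979 + 977 + 977 + 973 = $8,811.

Total revenue: $8,811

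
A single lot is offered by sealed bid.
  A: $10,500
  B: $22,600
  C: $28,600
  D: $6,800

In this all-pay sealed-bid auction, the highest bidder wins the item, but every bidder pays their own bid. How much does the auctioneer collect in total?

All-pay sealed-bid auction: the highest bidder wins the item, but every bidder pays their own bid.
Bids ranked: 28,600 (C) > 22,600 (B) > 10,500 (A) > 6,800 (D)
C wins with the top bid; all bids are sunk regardless.
Every bidder forfeits their bid regardless of winning.
Revenue = 10,500 + 22,600 + 28,600 + 6,800 = $68,500.

Total revenue: $68,500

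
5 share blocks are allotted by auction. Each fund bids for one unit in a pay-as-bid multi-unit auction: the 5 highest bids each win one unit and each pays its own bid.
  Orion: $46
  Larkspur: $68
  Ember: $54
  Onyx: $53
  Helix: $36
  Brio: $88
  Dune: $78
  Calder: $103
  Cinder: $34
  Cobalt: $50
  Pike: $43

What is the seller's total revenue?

Total revenue: $391

Bids ranked high→low: 103 (Calder), 88 (Brio), 78 (Dune), 68 (Larkspur), 54 (Ember), 53 (Onyx), 50 (Cobalt), …
Winners (5 units): Calder, Brio, Dune, Larkspur, Ember.
Total revenue = 103 + 88 + 78 + 68 + 54 = $391.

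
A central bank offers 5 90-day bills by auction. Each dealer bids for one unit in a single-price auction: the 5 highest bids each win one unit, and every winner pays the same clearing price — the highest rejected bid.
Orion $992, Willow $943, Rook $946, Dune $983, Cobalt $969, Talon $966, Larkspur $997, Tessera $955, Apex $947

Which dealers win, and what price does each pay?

Sorting: 997 (Larkspur), 992 (Orion), 983 (Dune), 969 (Cobalt), 966 (Talon), 955 (Tessera), 947 (Apex), …
The 5 highest are Larkspur, Orion, Dune, Cobalt, Talon.
Clearing price = highest rejected bid = $955.

Larkspur, Orion, Dune, Cobalt, Talon; each pays $955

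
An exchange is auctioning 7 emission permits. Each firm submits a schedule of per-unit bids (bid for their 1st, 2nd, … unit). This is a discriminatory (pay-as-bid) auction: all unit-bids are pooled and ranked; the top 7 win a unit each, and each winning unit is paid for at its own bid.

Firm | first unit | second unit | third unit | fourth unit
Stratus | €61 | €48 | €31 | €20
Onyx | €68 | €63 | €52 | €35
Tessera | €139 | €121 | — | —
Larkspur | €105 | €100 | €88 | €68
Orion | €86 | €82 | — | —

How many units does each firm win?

Larkspur 3, Orion 2, Tessera 2

All unit-bids, highest first — top 7: 139 (Tessera-1), 121 (Tessera-2), 105 (Larkspur-1), 100 (Larkspur-2), 88 (Larkspur-3), 86 (Orion-1), 82 (Orion-2)
Next rejected bid: €68 (not a price — pay-as-bid).
Allocation: Larkspur 3, Orion 2, Tessera 2.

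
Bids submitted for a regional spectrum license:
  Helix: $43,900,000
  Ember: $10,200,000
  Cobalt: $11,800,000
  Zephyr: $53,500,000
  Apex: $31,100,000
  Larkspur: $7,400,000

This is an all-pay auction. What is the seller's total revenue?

Bids in order: 53,500,000 (Zephyr) > 43,900,000 (Helix) > 31,100,000 (Apex) > 11,800,000 (Cobalt) > 10,200,000 (Ember) > 7,400,000 (Larkspur)
Zephyr wins with the top bid; all bids are sunk regardless.
Every bidder forfeits their bid regardless of winning.
Revenue = 43,900,000 + 10,200,000 + 11,800,000 + 53,500,000 + 31,100,000 + 7,400,000 = $157,900,000.

Total revenue: $157,900,000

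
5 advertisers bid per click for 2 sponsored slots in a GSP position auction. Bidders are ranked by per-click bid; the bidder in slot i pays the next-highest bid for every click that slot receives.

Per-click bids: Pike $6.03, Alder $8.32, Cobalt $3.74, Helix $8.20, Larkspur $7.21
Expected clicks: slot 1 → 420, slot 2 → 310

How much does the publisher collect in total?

Total revenue: $5679.10

Sorting advertisers: $8.32 (Alder) > $8.20 (Helix) > $7.21 (Larkspur) > …
Slot 1: Alder pays $8.20 × 420 = $3444.00
Slot 2: Helix pays $7.21 × 310 = $2235.10
Total = $5679.10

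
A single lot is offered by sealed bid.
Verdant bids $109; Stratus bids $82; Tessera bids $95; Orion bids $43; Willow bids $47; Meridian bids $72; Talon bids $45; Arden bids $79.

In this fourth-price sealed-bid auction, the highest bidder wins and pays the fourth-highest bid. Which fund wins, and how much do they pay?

Fourth-price sealed-bid auction: the highest bidder wins and pays the fourth-highest bid.
Bids in order: 109 (Verdant) > 95 (Tessera) > 82 (Stratus) > 79 (Arden) > 72 (Meridian) > 47 (Willow) > …
Verdant wins; payment is bid #4 in the ranking = $79.

Verdant pays $79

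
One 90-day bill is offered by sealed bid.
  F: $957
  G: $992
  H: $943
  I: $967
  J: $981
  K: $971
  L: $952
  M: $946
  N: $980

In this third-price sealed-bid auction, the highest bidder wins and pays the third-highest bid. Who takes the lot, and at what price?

Sorting bids: 992 (G) > 981 (J) > 980 (N) > 971 (K) > 967 (I) > 957 (F) > …
G is highest; pays the third-highest bid, $980.

G pays $980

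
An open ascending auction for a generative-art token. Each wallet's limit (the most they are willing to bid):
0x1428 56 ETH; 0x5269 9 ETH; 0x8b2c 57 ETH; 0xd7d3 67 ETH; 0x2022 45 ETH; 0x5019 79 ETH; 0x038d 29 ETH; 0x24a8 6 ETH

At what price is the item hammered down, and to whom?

0x5019 wins at 67 ETH

Open ascending-bid auction: the price rises until one bidder remains; the winner pays the price at which the last rival dropped out.
Sorting limits: 79 (0x5019) > 67 (0xd7d3) > 57 (0x8b2c) > 56 (0x1428) > 45 (0x2022) > 29 (0x038d) > …
0xd7d3 is the last rival to drop out, at 67 ETH; 0x5019 remains and wins at that price.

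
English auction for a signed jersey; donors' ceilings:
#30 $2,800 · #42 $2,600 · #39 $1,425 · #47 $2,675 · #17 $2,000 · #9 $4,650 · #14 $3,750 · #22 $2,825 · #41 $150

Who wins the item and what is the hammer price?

#9 wins at $3,750

Limits ranked: 4,650 (#9) > 3,750 (#14) > 2,825 (#22) > 2,800 (#30) > 2,675 (#47) > 2,600 (#42) > …
Once the price passes $3,750, only #9 is left; the hammer falls at #14's limit of $3,750.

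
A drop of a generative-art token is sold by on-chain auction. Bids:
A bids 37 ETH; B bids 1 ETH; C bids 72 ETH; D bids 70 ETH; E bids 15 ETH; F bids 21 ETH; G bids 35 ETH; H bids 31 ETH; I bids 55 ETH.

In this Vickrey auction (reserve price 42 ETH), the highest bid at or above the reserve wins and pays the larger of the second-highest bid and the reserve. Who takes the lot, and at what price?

Vickrey auction (reserve price 42 ETH): the highest bid at or above the reserve wins and pays the larger of the second-highest bid and the reserve.
Bids ranked: 72 (C) > 70 (D) > 55 (I) > 37 (A) > 35 (G) > 31 (H) > …
C has the top bid at or above the reserve (72 ETH).
max(second-highest 70 ETH, reserve 42 ETH) = 70 ETH; the reserve does not bind.

C pays 70 ETH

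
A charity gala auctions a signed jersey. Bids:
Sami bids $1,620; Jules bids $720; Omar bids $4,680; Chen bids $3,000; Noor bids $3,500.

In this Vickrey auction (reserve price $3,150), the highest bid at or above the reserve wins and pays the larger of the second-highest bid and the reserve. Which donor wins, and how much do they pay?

Omar pays $3,500

Bids ranked: 4,680 (Omar) > 3,500 (Noor) > 3,000 (Chen) > 1,620 (Sami) > 720 (Jules)
Omar has the top bid at or above the reserve ($4,680).
Second-highest bid $3,500 exceeds the reserve $3,150 → payment $3,500.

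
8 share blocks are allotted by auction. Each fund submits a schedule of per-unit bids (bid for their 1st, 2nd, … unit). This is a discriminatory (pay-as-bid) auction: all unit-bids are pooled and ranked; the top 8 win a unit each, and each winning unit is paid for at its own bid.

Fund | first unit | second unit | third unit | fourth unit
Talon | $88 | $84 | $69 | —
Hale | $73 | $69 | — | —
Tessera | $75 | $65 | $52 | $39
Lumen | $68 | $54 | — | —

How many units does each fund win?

Hale 2, Lumen 1, Talon 3, Tessera 2

All unit-bids, highest first — top 8: 88 (Talon-1), 84 (Talon-2), 75 (Tessera-1), 73 (Hale-1), 69 (Talon-3), 69 (Hale-2), 68 (Lumen-1), 65 (Tessera-2)
Next rejected bid: $54 (not a price — pay-as-bid).
Allocation: Hale 2, Lumen 1, Talon 3, Tessera 2.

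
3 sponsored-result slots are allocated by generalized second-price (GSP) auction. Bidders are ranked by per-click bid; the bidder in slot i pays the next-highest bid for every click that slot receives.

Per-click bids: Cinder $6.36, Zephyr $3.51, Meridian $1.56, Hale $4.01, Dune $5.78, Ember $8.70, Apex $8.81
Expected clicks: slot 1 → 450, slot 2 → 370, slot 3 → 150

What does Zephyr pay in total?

Sorting advertisers: $8.81 (Apex) > $8.70 (Ember) > $6.36 (Cinder) > $5.78 (Dune) > …
Zephyr ranks below slot 3 → no slot, pays nothing.

Zephyr pays $0.00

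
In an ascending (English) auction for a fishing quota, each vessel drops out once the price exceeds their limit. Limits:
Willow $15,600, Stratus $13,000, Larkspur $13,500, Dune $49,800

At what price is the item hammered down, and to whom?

Dune wins at $15,600

Limits ranked: 49,800 (Dune) > 15,600 (Willow) > 13,500 (Larkspur) > 13,000 (Stratus)
Willow is the last rival to drop out, at $15,600; Dune remains and wins at that price.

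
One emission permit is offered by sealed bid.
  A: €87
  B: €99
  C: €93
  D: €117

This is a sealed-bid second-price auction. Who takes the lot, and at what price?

D pays €99

Sealed-bid second-price auction: the highest bidder wins and pays the second-highest bid.
Bids ranked: 117 (D) > 99 (B) > 93 (C) > 87 (A)
D wins with the highest bid; price is set by the runner-up at €99.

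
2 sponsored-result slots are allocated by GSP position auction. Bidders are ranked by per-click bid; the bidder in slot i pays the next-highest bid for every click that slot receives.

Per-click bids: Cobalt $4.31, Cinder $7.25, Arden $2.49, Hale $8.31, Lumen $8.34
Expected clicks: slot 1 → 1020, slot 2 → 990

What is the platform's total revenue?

Total revenue: $15653.70

Ranked by bid: $8.34 (Lumen) > $8.31 (Hale) > $7.25 (Cinder) > …
Slot 1: Lumen pays $8.31 × 1020 = $8476.20
Slot 2: Hale pays $7.25 × 990 = $7177.50
Total = $15653.70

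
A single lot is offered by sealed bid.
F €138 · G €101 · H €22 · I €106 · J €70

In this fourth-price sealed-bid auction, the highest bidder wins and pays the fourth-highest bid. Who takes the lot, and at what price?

Fourth-price sealed-bid auction: the highest bidder wins and pays the fourth-highest bid.
Sorting bids: 138 (F) > 106 (I) > 101 (G) > 70 (J) > 22 (H)
F wins; payment is bid #4 in the ranking = €70.

F pays €70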